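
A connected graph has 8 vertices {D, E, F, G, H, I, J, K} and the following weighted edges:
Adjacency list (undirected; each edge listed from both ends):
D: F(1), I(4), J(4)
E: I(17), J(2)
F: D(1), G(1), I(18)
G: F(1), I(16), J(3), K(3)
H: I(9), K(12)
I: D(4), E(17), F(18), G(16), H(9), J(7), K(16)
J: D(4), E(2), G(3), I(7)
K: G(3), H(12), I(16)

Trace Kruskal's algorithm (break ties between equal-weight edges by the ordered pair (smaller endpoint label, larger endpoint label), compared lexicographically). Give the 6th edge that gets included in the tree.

D-I

Kruskal: consider edges lightest-first.
D F (1): add — endpoints in different components.
F G (1): add — endpoints in different components.
E J (2): add — endpoints in different components.
G J (3): add — endpoints in different components.
G K (3): add — endpoints in different components.
D I (4): add — endpoints in different components.
D J (4): skip — D and J already connected.
I J (7): skip — I and J already connected.
H I (9): add — endpoints in different components.
The 6th edge added is D I.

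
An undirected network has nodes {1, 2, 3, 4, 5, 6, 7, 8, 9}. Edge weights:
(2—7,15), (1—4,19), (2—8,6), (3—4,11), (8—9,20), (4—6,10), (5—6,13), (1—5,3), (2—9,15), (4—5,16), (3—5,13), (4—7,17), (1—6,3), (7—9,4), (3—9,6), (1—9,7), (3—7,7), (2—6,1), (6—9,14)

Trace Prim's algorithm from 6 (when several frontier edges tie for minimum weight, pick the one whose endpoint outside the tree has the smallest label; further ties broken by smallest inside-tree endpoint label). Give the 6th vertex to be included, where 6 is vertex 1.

9

Grow the tree from 6 using Prim:
Step 1: cheapest edge leaving the tree is 2—6 (1); add 2.
Step 2: cheapest edge leaving the tree is 1—6 (3); add 1.
Step 3: cheapest edge leaving the tree is 1—5 (3); add 5.
Step 4: cheapest edge leaving the tree is 2—8 (6); add 8.
Step 5: cheapest edge leaving the tree is 1—9 (7); add 9.
Step 6: cheapest edge leaving the tree is 7—9 (4); add 7.
Step 7: cheapest edge leaving the tree is 3—9 (6); add 3.
Step 8: cheapest edge leaving the tree is 4—6 (10); add 4.
Vertex order: 6, 2, 1, 5, 8, 9, 7, 3, 4. The 6th vertex is 9.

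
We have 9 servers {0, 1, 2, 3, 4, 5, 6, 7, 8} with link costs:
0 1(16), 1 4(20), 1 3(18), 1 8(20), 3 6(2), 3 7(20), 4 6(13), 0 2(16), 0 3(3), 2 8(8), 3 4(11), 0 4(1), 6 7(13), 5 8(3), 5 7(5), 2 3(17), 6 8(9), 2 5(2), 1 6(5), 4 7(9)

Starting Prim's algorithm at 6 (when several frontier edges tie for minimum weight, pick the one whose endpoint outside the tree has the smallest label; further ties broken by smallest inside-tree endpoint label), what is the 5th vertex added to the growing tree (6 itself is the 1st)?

1

Prim's algorithm from 6:
Step 1: cheapest edge leaving the tree is 3 6 (2); add 3.
Step 2: cheapest edge leaving the tree is 0 3 (3); add 0.
Step 3: cheapest edge leaving the tree is 0 4 (1); add 4.
Step 4: cheapest edge leaving the tree is 1 6 (5); add 1.
Step 5: cheapest edge leaving the tree is 4 7 (9); add 7.
Step 6: cheapest edge leaving the tree is 5 7 (5); add 5.
Step 7: cheapest edge leaving the tree is 2 5 (2); add 2.
Step 8: cheapest edge leaving the tree is 5 8 (3); add 8.
Vertex order: 6, 3, 0, 4, 1, 7, 5, 2, 8. The 5th vertex is 1.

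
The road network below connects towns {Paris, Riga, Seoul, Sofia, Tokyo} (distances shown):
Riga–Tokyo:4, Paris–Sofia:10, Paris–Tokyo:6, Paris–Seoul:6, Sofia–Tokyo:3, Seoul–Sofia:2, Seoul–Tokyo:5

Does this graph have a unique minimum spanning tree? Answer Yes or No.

Sort edges by weight, then run Kruskal:
Seoul–Sofia (2): add. Components now {Paris} {Riga} {Tokyo} {Seoul,Sofia}
Sofia–Tokyo (3): add. Components now {Paris} {Riga} {Seoul,Sofia,Tokyo}
Riga–Tokyo (4): add. Components now {Paris} {Riga,Seoul,Sofia,Tokyo}
Seoul–Tokyo (5): skip — Tokyo and Seoul already connected.
Paris–Seoul (6): add. Components now {Paris,Riga,Seoul,Sofia,Tokyo}
Non-tree edge Paris–Tokyo has weight 6, equal to the heaviest edge on its tree cycle — swapping gives another MST of the same weight. Not unique.

No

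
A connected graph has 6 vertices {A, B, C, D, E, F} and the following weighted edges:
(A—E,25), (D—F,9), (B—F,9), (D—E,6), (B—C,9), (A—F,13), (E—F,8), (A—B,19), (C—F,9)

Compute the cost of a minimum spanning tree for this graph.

Kruskal's algorithm — process edges by increasing weight (ties by edge label):
D—E (6): add — endpoints in different components.
E—F (8): add — endpoints in different components.
B—C (9): add — endpoints in different components.
B—F (9): add — endpoints in different components.
C—F (9): skip — C and F already connected.
D—F (9): skip — D and F already connected.
A—F (13): add — endpoints in different components.
MST edges: D—E, E—F, B—C, B—F, A—F; total weight 6+8+9+9+13 = 45.

45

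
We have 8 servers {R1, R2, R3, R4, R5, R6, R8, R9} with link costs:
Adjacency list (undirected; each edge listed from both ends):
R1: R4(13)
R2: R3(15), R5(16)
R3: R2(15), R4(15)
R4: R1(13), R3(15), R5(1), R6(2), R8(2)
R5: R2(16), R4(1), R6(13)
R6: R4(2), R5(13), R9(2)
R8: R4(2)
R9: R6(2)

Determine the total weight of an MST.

Kruskal: consider edges lightest-first.
R4—R5 (1): add — endpoints in different components.
R4—R6 (2): add — endpoints in different components.
R4—R8 (2): add — endpoints in different components.
R6—R9 (2): add — endpoints in different components.
R1—R4 (13): add — endpoints in different components.
R5—R6 (13): skip — R5 and R6 already connected.
R2—R3 (15): add — endpoints in different components.
R3—R4 (15): add — endpoints in different components.
MST edges: R4—R5, R4—R6, R4—R8, R6—R9, R1—R4, R2—R3, R3—R4; total weight 1+2+2+2+13+15+15 = 50.

50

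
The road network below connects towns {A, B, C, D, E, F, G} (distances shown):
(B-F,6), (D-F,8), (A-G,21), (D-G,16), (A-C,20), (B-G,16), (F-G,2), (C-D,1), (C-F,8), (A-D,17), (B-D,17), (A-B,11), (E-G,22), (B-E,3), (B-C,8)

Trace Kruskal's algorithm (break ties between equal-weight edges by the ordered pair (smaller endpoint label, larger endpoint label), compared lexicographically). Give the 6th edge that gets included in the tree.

A-B

Kruskal's algorithm — process edges by increasing weight (ties by edge label):
C-D (1): add — endpoints in different components.
F-G (2): add — endpoints in different components.
B-E (3): add — endpoints in different components.
B-F (6): add — endpoints in different components.
B-C (8): add — endpoints in different components.
C-F (8): skip — C and F already connected.
D-F (8): skip — D and F already connected.
A-B (11): add — endpoints in different components.
The 6th edge added is A-B.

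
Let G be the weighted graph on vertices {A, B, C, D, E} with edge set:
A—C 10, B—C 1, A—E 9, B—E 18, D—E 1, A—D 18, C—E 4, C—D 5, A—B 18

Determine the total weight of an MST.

15

Kruskal: consider edges lightest-first.
B—C (1): add. Components now {A} {B,C} {D} {E}
D—E (1): add. Components now {A} {B,C} {D,E}
C—E (4): add. Components now {A} {B,C,D,E}
C—D (5): skip — C and D already connected.
A—E (9): add. Components now {A,B,C,D,E}
MST edges: B—C, D—E, C—E, A—E; total weight 1+1+4+9 = 15.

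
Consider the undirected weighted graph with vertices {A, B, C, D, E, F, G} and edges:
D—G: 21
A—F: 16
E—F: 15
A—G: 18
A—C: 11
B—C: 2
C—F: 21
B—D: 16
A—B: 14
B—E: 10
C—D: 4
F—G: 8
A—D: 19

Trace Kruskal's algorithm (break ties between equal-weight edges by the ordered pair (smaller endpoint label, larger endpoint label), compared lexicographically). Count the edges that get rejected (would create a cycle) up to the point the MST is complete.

Kruskal's algorithm — process edges by increasing weight (ties by edge label):
B—C (2): add. Components now {A} {B,C} {D} {E} {F} {G}
C—D (4): add. Components now {A} {B,C,D} {E} {F} {G}
F—G (8): add. Components now {A} {B,C,D} {E} {F,G}
B—E (10): add. Components now {A} {B,C,D,E} {F,G}
A—C (11): add. Components now {A,B,C,D,E} {F,G}
A—B (14): skip — A and B already connected.
E—F (15): add. Components now {A,B,C,D,E,F,G}
Edges rejected before the tree was complete: 1.

1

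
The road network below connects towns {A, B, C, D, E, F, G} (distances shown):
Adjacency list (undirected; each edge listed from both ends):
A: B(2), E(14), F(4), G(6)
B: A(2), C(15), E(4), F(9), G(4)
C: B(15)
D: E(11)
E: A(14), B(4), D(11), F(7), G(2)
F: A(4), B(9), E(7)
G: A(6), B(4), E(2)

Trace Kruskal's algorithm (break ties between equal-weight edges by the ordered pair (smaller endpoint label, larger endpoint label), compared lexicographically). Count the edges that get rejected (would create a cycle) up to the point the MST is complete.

5

Sort edges by weight, then run Kruskal:
A—B (2): add — endpoints in different components.
E—G (2): add — endpoints in different components.
A—F (4): add — endpoints in different components.
B—E (4): add — endpoints in different components.
B—G (4): skip — B and G already connected.
A—G (6): skip — A and G already connected.
E—F (7): skip — E and F already connected.
B—F (9): skip — B and F already connected.
D—E (11): add — endpoints in different components.
A—E (14): skip — A and E already connected.
B—C (15): add — endpoints in different components.
Edges rejected before the tree was complete: 5.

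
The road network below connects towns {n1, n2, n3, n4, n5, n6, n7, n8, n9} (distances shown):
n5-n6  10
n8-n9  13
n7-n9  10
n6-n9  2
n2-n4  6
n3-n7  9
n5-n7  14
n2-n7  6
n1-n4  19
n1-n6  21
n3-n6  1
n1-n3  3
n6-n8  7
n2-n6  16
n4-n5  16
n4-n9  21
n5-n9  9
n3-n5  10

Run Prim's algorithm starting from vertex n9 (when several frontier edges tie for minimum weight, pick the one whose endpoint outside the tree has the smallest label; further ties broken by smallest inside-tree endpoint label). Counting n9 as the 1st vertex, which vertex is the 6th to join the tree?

n5

Prim, starting at n9.
Step 1: cheapest edge leaving the tree is n6-n9 (2); add n6.
Step 2: cheapest edge leaving the tree is n3-n6 (1); add n3.
Step 3: cheapest edge leaving the tree is n1-n3 (3); add n1.
Step 4: cheapest edge leaving the tree is n6-n8 (7); add n8.
Step 5: cheapest edge leaving the tree is n5-n9 (9); add n5.
Step 6: cheapest edge leaving the tree is n3-n7 (9); add n7.
Step 7: cheapest edge leaving the tree is n2-n7 (6); add n2.
Step 8: cheapest edge leaving the tree is n2-n4 (6); add n4.
Vertex order: n9, n6, n3, n1, n8, n5, n7, n2, n4. The 6th vertex is n5.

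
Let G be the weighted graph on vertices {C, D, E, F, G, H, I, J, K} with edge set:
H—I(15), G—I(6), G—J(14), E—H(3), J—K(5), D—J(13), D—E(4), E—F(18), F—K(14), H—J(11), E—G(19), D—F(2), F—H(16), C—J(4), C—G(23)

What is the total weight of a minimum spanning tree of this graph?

49

Sort edges by weight, then run Kruskal:
D—F (2): add — endpoints in different components.
E—H (3): add — endpoints in different components.
C—J (4): add — endpoints in different components.
D—E (4): add — endpoints in different components.
J—K (5): add — endpoints in different components.
G—I (6): add — endpoints in different components.
H—J (11): add — endpoints in different components.
D—J (13): skip — D and J already connected.
F—K (14): skip — F and K already connected.
G—J (14): add — endpoints in different components.
MST edges: D—F, E—H, C—J, D—E, J—K, G—I, H—J, G—J; total weight 2+3+4+4+5+6+11+14 = 49.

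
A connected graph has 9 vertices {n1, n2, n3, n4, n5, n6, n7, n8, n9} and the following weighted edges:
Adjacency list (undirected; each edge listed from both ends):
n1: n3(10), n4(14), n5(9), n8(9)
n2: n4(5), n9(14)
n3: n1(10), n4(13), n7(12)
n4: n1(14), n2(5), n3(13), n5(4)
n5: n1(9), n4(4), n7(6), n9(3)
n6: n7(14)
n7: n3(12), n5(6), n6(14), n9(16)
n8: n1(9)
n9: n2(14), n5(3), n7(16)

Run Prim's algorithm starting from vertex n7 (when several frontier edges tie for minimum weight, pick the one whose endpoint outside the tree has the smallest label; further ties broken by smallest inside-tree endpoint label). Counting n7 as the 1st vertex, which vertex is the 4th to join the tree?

n4

Prim, starting at n7.
Step 1: cheapest edge leaving the tree is n5-n7 (6); add n5.
Step 2: cheapest edge leaving the tree is n5-n9 (3); add n9.
Step 3: cheapest edge leaving the tree is n4-n5 (4); add n4.
Step 4: cheapest edge leaving the tree is n2-n4 (5); add n2.
Step 5: cheapest edge leaving the tree is n1-n5 (9); add n1.
Step 6: cheapest edge leaving the tree is n1-n8 (9); add n8.
Step 7: cheapest edge leaving the tree is n1-n3 (10); add n3.
Step 8: cheapest edge leaving the tree is n6-n7 (14); add n6.
Vertex order: n7, n5, n9, n4, n2, n1, n8, n3, n6. The 4th vertex is n4.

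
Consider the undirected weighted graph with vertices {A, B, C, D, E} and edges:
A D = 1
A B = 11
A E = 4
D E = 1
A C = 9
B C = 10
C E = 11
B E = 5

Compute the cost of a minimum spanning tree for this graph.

16

Prim's algorithm from C:
Step 1: cheapest edge leaving the tree is A C (9); add A.
Step 2: cheapest edge leaving the tree is A D (1); add D.
Step 3: cheapest edge leaving the tree is D E (1); add E.
Step 4: cheapest edge leaving the tree is B E (5); add B.
MST edges: A C, A D, D E, B E; total weight 9+1+1+5 = 16.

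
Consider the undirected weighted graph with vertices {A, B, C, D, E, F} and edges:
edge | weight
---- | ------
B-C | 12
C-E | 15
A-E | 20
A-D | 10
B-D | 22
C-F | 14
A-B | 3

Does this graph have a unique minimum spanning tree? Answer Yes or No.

Yes

Sort edges by weight, then run Kruskal:
A-B (3): add. Components now {A,B} {C} {D} {E} {F}
A-D (10): add. Components now {A,B,D} {C} {E} {F}
B-C (12): add. Components now {A,B,C,D} {E} {F}
C-F (14): add. Components now {A,B,C,D,F} {E}
C-E (15): add. Components now {A,B,C,D,E,F}
Every non-tree edge has weight strictly greater than the heaviest edge on the tree path between its endpoints, so the MST is unique.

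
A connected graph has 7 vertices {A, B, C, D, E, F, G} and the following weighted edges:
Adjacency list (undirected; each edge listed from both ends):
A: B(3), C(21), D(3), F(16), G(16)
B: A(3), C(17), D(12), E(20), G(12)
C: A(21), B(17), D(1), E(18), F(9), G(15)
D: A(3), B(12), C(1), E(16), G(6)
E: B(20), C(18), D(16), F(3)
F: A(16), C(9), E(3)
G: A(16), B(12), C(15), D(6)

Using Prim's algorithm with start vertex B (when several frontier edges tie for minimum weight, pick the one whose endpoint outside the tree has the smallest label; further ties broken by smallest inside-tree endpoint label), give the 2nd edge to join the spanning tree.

Prim's algorithm from B:
Step 1: cheapest edge leaving the tree is A–B (3); add A.
Step 2: cheapest edge leaving the tree is A–D (3); add D.
Step 3: cheapest edge leaving the tree is C–D (1); add C.
Step 4: cheapest edge leaving the tree is D–G (6); add G.
Step 5: cheapest edge leaving the tree is C–F (9); add F.
Step 6: cheapest edge leaving the tree is E–F (3); add E.
The 2nd edge added is A–D.

A-D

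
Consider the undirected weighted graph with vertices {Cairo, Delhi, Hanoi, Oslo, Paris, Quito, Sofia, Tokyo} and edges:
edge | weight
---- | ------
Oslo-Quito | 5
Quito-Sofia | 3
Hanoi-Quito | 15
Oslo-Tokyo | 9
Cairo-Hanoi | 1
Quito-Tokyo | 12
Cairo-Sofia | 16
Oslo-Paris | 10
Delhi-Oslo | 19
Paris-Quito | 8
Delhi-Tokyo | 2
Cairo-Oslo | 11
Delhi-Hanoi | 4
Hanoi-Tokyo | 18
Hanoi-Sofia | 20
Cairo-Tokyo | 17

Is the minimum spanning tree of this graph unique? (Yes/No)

Yes

Kruskal's algorithm — process edges by increasing weight (ties by edge label):
Cairo-Hanoi (1): add — endpoints in different components.
Delhi-Tokyo (2): add — endpoints in different components.
Quito-Sofia (3): add — endpoints in different components.
Delhi-Hanoi (4): add — endpoints in different components.
Oslo-Quito (5): add — endpoints in different components.
Paris-Quito (8): add — endpoints in different components.
Oslo-Tokyo (9): add — endpoints in different components.
Every non-tree edge has weight strictly greater than the heaviest edge on the tree path between its endpoints, so the MST is unique.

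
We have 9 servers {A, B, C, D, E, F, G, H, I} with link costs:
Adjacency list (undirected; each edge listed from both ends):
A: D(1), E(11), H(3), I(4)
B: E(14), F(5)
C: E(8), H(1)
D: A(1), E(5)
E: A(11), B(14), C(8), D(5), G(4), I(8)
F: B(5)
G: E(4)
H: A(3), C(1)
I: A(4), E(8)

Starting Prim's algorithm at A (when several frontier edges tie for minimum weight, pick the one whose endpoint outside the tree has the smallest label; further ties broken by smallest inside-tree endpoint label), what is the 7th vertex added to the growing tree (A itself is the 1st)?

G

Grow the tree from A using Prim:
Step 1: frontier [A—D 1, A—H 3, A—I 4, A—E 11] → take A—D (1); add D.
Step 2: frontier [A—H 3, A—I 4, A—E 11, D—E 5] → take A—H (3); add H.
Step 3: frontier [A—I 4, A—E 11, D—E 5, C—H 1] → take C—H (1); add C.
Step 4: frontier [A—I 4, A—E 11, C—E 8, D—E 5] → take A—I (4); add I.
Step 5: frontier [A—E 11, C—E 8, D—E 5, E—I 8] → take D—E (5); add E.
Step 6: frontier [E—G 4, B—E 14] → take E—G (4); add G.
Step 7: frontier [B—E 14] → take B—E (14); add B.
Step 8: frontier [B—F 5] → take B—F (5); add F.
Vertex order: A, D, H, C, I, E, G, B, F. The 7th vertex is G.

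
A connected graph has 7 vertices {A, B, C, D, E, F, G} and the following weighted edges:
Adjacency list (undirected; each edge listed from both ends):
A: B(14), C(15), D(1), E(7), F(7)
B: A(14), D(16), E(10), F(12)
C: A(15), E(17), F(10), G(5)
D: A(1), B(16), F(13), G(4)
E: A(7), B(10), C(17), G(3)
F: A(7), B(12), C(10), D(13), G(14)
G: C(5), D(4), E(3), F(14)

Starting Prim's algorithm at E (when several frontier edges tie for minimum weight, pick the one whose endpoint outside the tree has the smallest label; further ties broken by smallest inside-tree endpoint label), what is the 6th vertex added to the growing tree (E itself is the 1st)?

Prim, starting at E.
Step 1: cheapest edge leaving the tree is E-G (3); add G.
Step 2: cheapest edge leaving the tree is D-G (4); add D.
Step 3: cheapest edge leaving the tree is A-D (1); add A.
Step 4: cheapest edge leaving the tree is C-G (5); add C.
Step 5: cheapest edge leaving the tree is A-F (7); add F.
Step 6: cheapest edge leaving the tree is B-E (10); add B.
Vertex order: E, G, D, A, C, F, B. The 6th vertex is F.

F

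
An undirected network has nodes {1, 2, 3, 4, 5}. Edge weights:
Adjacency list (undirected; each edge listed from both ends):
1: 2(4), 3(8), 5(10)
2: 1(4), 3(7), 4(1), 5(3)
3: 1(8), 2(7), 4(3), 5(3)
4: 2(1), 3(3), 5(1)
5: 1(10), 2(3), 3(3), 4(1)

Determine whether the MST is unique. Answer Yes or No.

No

Kruskal's algorithm — process edges by increasing weight (ties by edge label):
2—4 (1): add. Components now {1} {2,4} {3} {5}
4—5 (1): add. Components now {1} {2,4,5} {3}
2—5 (3): skip — 2 and 5 already connected.
3—4 (3): add. Components now {1} {2,3,4,5}
3—5 (3): skip — 3 and 5 already connected.
1—2 (4): add. Components now {1,2,3,4,5}
Non-tree edge 3—5 has weight 3, equal to the heaviest edge on its tree cycle — swapping gives another MST of the same weight. Not unique.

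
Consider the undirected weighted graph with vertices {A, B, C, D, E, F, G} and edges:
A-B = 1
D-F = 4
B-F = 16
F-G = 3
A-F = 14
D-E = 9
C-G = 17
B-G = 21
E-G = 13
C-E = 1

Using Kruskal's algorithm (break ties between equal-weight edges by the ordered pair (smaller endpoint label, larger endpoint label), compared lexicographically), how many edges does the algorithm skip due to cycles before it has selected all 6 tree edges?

Kruskal's algorithm — process edges by increasing weight (ties by edge label):
A-B (1): add — endpoints in different components.
C-E (1): add — endpoints in different components.
F-G (3): add — endpoints in different components.
D-F (4): add — endpoints in different components.
D-E (9): add — endpoints in different components.
E-G (13): skip — E and G already connected.
A-F (14): add — endpoints in different components.
Edges rejected before the tree was complete: 1.

1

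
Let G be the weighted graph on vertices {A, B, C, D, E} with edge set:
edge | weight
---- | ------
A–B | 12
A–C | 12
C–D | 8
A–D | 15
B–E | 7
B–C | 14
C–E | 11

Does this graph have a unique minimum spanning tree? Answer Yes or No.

No

Kruskal: consider edges lightest-first.
B–E (7): add — endpoints in different components.
C–D (8): add — endpoints in different components.
C–E (11): add — endpoints in different components.
A–B (12): add — endpoints in different components.
Non-tree edge A–C has weight 12, equal to the heaviest edge on its tree cycle — swapping gives another MST of the same weight. Not unique.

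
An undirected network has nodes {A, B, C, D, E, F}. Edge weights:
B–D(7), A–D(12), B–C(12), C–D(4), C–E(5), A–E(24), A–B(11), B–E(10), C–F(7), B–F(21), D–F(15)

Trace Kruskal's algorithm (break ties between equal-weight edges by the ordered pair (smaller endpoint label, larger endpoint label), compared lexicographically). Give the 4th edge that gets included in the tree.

Sort edges by weight, then run Kruskal:
C–D (4): add — endpoints in different components.
C–E (5): add — endpoints in different components.
B–D (7): add — endpoints in different components.
C–F (7): add — endpoints in different components.
B–E (10): skip — B and E already connected.
A–B (11): add — endpoints in different components.
The 4th edge added is C–F.

C-F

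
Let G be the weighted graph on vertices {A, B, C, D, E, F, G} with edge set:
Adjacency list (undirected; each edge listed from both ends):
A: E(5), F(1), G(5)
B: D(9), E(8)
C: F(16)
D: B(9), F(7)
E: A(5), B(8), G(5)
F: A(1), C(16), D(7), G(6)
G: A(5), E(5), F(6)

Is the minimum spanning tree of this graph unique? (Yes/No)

Kruskal: consider edges lightest-first.
A-F (1): add — endpoints in different components.
A-E (5): add — endpoints in different components.
A-G (5): add — endpoints in different components.
E-G (5): skip — E and G already connected.
F-G (6): skip — F and G already connected.
D-F (7): add — endpoints in different components.
B-E (8): add — endpoints in different components.
B-D (9): skip — B and D already connected.
C-F (16): add — endpoints in different components.
Non-tree edge E-G has weight 5, equal to the heaviest edge on its tree cycle — swapping gives another MST of the same weight. Not unique.

No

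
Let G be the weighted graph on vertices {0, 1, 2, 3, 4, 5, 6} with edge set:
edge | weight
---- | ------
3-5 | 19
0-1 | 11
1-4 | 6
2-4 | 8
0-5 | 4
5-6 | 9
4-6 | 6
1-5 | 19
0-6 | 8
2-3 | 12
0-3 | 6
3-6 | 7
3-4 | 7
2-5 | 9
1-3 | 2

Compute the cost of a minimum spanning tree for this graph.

32

Prim's algorithm from 3:
Step 1: cheapest edge leaving the tree is 1-3 (2); add 1.
Step 2: cheapest edge leaving the tree is 0-3 (6); add 0.
Step 3: cheapest edge leaving the tree is 0-5 (4); add 5.
Step 4: cheapest edge leaving the tree is 1-4 (6); add 4.
Step 5: cheapest edge leaving the tree is 4-6 (6); add 6.
Step 6: cheapest edge leaving the tree is 2-4 (8); add 2.
MST edges: 1-3, 0-3, 0-5, 1-4, 4-6, 2-4; total weight 2+6+4+6+6+8 = 32.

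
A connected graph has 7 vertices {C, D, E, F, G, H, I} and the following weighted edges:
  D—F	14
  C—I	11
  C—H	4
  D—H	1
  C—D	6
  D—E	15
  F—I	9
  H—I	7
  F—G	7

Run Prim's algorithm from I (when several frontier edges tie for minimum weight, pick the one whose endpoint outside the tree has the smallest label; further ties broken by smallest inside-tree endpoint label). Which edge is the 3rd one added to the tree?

C-H

Prim's algorithm from I:
Step 1: frontier [H—I 7, F—I 9, C—I 11] → take H—I (7); add H.
Step 2: frontier [D—H 1, C—H 4, F—I 9, C—I 11] → take D—H (1); add D.
Step 3: frontier [C—D 6, D—F 14, D—E 15, C—H 4, F—I 9, C—I 11] → take C—H (4); add C.
Step 4: frontier [D—F 14, D—E 15, F—I 9] → take F—I (9); add F.
Step 5: frontier [D—E 15, F—G 7] → take F—G (7); add G.
Step 6: frontier [D—E 15] → take D—E (15); add E.
The 3rd edge added is C—H.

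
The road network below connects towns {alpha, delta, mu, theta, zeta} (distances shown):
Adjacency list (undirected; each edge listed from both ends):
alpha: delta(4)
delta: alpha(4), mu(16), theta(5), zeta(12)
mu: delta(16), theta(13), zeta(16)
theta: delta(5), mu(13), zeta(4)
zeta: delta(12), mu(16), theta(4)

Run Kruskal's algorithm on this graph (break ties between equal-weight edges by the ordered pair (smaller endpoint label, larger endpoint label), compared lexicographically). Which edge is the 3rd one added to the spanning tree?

delta-theta

Kruskal's algorithm — process edges by increasing weight (ties by edge label):
alpha–delta (4): add. Components now {alpha,delta} {theta} {mu} {zeta}
theta–zeta (4): add. Components now {alpha,delta} {theta,zeta} {mu}
delta–theta (5): add. Components now {alpha,delta,theta,zeta} {mu}
delta–zeta (12): skip — delta and zeta already connected.
mu–theta (13): add. Components now {alpha,delta,mu,theta,zeta}
The 3rd edge added is delta–theta.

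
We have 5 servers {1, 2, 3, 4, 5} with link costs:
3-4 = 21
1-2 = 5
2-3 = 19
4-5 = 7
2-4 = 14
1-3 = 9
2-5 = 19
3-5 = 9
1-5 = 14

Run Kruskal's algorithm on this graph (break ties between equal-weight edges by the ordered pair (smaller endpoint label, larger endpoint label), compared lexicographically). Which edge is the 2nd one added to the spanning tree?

Sort edges by weight, then run Kruskal:
1-2 (5): add — endpoints in different components.
4-5 (7): add — endpoints in different components.
1-3 (9): add — endpoints in different components.
3-5 (9): add — endpoints in different components.
The 2nd edge added is 4-5.

4-5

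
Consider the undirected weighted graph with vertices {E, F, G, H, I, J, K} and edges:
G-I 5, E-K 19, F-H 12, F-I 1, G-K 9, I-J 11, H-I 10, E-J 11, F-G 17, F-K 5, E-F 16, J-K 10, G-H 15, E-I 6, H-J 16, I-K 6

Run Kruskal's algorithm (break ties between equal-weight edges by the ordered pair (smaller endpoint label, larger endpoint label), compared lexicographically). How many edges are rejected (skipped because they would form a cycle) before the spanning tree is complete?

Sort edges by weight, then run Kruskal:
F-I (1): add — endpoints in different components.
F-K (5): add — endpoints in different components.
G-I (5): add — endpoints in different components.
E-I (6): add — endpoints in different components.
I-K (6): skip — I and K already connected.
G-K (9): skip — G and K already connected.
H-I (10): add — endpoints in different components.
J-K (10): add — endpoints in different components.
Edges rejected before the tree was complete: 2.

2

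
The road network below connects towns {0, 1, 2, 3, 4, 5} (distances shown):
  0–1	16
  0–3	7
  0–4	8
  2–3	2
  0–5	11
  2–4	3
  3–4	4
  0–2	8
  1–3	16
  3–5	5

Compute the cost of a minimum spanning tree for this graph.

Kruskal: consider edges lightest-first.
2–3 (2): add — endpoints in different components.
2–4 (3): add — endpoints in different components.
3–4 (4): skip — 3 and 4 already connected.
3–5 (5): add — endpoints in different components.
0–3 (7): add — endpoints in different components.
0–2 (8): skip — 0 and 2 already connected.
0–4 (8): skip — 0 and 4 already connected.
0–5 (11): skip — 0 and 5 already connected.
0–1 (16): add — endpoints in different components.
MST edges: 2–3, 2–4, 3–5, 0–3, 0–1; total weight 2+3+5+7+16 = 33.

33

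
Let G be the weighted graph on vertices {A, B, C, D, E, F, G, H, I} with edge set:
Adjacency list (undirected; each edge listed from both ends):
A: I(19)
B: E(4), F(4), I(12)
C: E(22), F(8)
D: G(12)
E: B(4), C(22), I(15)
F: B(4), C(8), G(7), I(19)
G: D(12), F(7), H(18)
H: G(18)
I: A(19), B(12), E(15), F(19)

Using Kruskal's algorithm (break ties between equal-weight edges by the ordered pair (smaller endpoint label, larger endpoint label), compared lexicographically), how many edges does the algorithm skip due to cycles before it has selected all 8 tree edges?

Sort edges by weight, then run Kruskal:
B-E (4): add — endpoints in different components.
B-F (4): add — endpoints in different components.
F-G (7): add — endpoints in different components.
C-F (8): add — endpoints in different components.
B-I (12): add — endpoints in different components.
D-G (12): add — endpoints in different components.
E-I (15): skip — E and I already connected.
G-H (18): add — endpoints in different components.
A-I (19): add — endpoints in different components.
Edges rejected before the tree was complete: 1.

1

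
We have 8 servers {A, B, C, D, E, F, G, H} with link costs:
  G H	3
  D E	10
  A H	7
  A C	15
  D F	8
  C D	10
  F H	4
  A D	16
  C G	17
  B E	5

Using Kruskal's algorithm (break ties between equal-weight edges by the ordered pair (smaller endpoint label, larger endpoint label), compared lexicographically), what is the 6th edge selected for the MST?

Sort edges by weight, then run Kruskal:
G H (3): add — endpoints in different components.
F H (4): add — endpoints in different components.
B E (5): add — endpoints in different components.
A H (7): add — endpoints in different components.
D F (8): add — endpoints in different components.
C D (10): add — endpoints in different components.
D E (10): add — endpoints in different components.
The 6th edge added is C D.

C-D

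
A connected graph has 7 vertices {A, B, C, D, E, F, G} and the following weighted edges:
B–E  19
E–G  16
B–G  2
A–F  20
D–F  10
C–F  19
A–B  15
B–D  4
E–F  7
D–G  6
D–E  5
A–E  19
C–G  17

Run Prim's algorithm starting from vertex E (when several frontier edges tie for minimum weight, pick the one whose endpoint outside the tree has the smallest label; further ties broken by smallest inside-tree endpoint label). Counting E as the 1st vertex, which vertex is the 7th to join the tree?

Grow the tree from E using Prim:
Step 1: cheapest edge leaving the tree is D–E (5); add D.
Step 2: cheapest edge leaving the tree is B–D (4); add B.
Step 3: cheapest edge leaving the tree is B–G (2); add G.
Step 4: cheapest edge leaving the tree is E–F (7); add F.
Step 5: cheapest edge leaving the tree is A–B (15); add A.
Step 6: cheapest edge leaving the tree is C–G (17); add C.
Vertex order: E, D, B, G, F, A, C. The 7th vertex is C.

C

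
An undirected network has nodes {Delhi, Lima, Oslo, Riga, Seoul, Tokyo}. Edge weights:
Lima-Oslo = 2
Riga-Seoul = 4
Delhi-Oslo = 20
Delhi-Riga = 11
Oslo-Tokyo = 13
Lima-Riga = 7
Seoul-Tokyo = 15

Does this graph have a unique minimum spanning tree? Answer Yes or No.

Sort edges by weight, then run Kruskal:
Lima-Oslo (2): add. Components now {Tokyo} {Delhi} {Lima,Oslo} {Seoul} {Riga}
Riga-Seoul (4): add. Components now {Tokyo} {Delhi} {Lima,Oslo} {Riga,Seoul}
Lima-Riga (7): add. Components now {Tokyo} {Delhi} {Lima,Oslo,Riga,Seoul}
Delhi-Riga (11): add. Components now {Tokyo} {Delhi,Lima,Oslo,Riga,Seoul}
Oslo-Tokyo (13): add. Components now {Delhi,Lima,Oslo,Riga,Seoul,Tokyo}
Every non-tree edge has weight strictly greater than the heaviest edge on the tree path between its endpoints, so the MST is unique.

Yes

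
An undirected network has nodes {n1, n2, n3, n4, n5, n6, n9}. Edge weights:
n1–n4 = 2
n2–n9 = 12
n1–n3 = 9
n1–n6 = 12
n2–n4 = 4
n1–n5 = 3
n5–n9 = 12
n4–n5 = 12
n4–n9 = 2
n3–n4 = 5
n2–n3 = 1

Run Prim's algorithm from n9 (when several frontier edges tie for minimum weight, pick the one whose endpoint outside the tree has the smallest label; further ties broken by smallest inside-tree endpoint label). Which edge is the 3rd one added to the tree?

Prim, starting at n9.
Step 1: cheapest edge leaving the tree is n4–n9 (2); add n4.
Step 2: cheapest edge leaving the tree is n1–n4 (2); add n1.
Step 3: cheapest edge leaving the tree is n1–n5 (3); add n5.
Step 4: cheapest edge leaving the tree is n2–n4 (4); add n2.
Step 5: cheapest edge leaving the tree is n2–n3 (1); add n3.
Step 6: cheapest edge leaving the tree is n1–n6 (12); add n6.
The 3rd edge added is n1–n5.

n1-n5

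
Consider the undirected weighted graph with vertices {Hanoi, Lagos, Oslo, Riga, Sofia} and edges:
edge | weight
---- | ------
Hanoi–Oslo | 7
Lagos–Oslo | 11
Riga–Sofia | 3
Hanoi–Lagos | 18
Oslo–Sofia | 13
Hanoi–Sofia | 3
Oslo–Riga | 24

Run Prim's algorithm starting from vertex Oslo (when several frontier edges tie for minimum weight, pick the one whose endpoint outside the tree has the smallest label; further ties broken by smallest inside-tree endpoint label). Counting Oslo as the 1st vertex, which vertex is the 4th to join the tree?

Riga

Grow the tree from Oslo using Prim:
Step 1: cheapest edge leaving the tree is Hanoi–Oslo (7); add Hanoi.
Step 2: cheapest edge leaving the tree is Hanoi–Sofia (3); add Sofia.
Step 3: cheapest edge leaving the tree is Riga–Sofia (3); add Riga.
Step 4: cheapest edge leaving the tree is Lagos–Oslo (11); add Lagos.
Vertex order: Oslo, Hanoi, Sofia, Riga, Lagos. The 4th vertex is Riga.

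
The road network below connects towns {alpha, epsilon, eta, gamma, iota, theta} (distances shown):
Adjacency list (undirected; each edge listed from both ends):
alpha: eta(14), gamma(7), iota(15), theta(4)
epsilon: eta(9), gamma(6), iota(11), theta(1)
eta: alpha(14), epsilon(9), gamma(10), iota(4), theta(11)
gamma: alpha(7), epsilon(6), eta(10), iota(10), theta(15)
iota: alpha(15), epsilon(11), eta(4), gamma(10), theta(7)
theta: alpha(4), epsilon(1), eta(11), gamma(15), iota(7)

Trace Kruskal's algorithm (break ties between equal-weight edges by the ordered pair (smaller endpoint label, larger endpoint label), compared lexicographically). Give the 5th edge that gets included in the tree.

Kruskal: consider edges lightest-first.
epsilon—theta (1): add. Components now {iota} {epsilon,theta} {gamma} {eta} {alpha}
alpha—theta (4): add. Components now {iota} {alpha,epsilon,theta} {gamma} {eta}
eta—iota (4): add. Components now {eta,iota} {alpha,epsilon,theta} {gamma}
epsilon—gamma (6): add. Components now {eta,iota} {alpha,epsilon,gamma,theta}
alpha—gamma (7): skip — gamma and alpha already connected.
iota—theta (7): add. Components now {alpha,epsilon,eta,gamma,iota,theta}
The 5th edge added is iota—theta.

iota-theta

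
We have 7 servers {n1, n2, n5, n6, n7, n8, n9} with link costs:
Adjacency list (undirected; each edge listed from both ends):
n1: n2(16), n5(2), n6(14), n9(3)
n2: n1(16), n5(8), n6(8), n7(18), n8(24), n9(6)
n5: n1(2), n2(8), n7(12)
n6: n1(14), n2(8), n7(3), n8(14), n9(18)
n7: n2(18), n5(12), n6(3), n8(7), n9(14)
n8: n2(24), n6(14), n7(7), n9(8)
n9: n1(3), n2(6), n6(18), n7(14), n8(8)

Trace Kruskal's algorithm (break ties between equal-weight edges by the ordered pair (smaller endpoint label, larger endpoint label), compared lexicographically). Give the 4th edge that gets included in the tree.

n2-n9

Sort edges by weight, then run Kruskal:
n1-n5 (2): add. Components now {n2} {n1,n5} {n6} {n8} {n9} {n7}
n1-n9 (3): add. Components now {n2} {n1,n5,n9} {n6} {n8} {n7}
n6-n7 (3): add. Components now {n2} {n1,n5,n9} {n6,n7} {n8}
n2-n9 (6): add. Components now {n1,n2,n5,n9} {n6,n7} {n8}
n7-n8 (7): add. Components now {n1,n2,n5,n9} {n6,n7,n8}
n2-n5 (8): skip — n2 and n5 already connected.
n2-n6 (8): add. Components now {n1,n2,n5,n6,n7,n8,n9}
The 4th edge added is n2-n9.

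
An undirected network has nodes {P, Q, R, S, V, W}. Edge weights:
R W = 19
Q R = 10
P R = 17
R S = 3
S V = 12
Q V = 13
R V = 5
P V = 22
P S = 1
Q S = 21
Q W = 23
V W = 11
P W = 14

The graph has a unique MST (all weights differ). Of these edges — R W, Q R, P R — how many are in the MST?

Kruskal: consider edges lightest-first.
P S (1): add. Components now {P,S} {W} {R} {V} {Q}
R S (3): add. Components now {P,R,S} {W} {V} {Q}
R V (5): add. Components now {P,R,S,V} {W} {Q}
Q R (10): add. Components now {P,Q,R,S,V} {W}
V W (11): add. Components now {P,Q,R,S,V,W}
MST edge set: {P S, R S, R V, Q R, V W}.
Of the listed edges, {Q R} are in the MST → 1.

1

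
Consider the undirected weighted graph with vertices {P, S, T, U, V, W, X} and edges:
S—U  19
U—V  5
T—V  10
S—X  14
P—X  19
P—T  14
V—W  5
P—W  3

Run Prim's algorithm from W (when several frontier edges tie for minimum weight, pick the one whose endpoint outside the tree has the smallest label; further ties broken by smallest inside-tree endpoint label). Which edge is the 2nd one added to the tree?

V-W

Prim, starting at W.
Step 1: frontier [P—W 3, V—W 5] → take P—W (3); add P.
Step 2: frontier [P—T 14, P—X 19, V—W 5] → take V—W (5); add V.
Step 3: frontier [P—T 14, P—X 19, U—V 5, T—V 10] → take U—V (5); add U.
Step 4: frontier [P—T 14, P—X 19, S—U 19, T—V 10] → take T—V (10); add T.
Step 5: frontier [P—X 19, S—U 19] → take S—U (19); add S.
Step 6: frontier [P—X 19, S—X 14] → take S—X (14); add X.
The 2nd edge added is V—W.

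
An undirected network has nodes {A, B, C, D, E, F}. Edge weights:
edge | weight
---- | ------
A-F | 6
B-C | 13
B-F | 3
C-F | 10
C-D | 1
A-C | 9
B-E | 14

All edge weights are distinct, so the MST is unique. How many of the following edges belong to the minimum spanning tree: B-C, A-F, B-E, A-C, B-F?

Kruskal: consider edges lightest-first.
C-D (1): add — endpoints in different components.
B-F (3): add — endpoints in different components.
A-F (6): add — endpoints in different components.
A-C (9): add — endpoints in different components.
C-F (10): skip — C and F already connected.
B-C (13): skip — B and C already connected.
B-E (14): add — endpoints in different components.
MST edge set: {C-D, B-F, A-F, A-C, B-E}.
Of the listed edges, {A-F, B-E, A-C, B-F} are in the MST → 4.

4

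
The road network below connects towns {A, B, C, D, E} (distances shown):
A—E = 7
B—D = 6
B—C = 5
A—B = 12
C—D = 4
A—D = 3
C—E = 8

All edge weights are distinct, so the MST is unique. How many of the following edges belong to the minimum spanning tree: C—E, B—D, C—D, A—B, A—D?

2

Kruskal's algorithm — process edges by increasing weight (ties by edge label):
A—D (3): add — endpoints in different components.
C—D (4): add — endpoints in different components.
B—C (5): add — endpoints in different components.
B—D (6): skip — B and D already connected.
A—E (7): add — endpoints in different components.
MST edge set: {A—D, C—D, B—C, A—E}.
Of the listed edges, {C—D, A—D} are in the MST → 2.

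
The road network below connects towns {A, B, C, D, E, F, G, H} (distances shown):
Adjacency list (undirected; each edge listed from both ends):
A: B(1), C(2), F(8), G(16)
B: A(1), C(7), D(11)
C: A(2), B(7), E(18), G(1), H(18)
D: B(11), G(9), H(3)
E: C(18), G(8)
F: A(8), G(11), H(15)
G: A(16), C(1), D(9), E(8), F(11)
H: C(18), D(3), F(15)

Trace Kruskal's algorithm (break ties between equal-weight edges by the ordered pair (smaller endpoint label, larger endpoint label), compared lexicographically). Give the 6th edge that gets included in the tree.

E-G

Kruskal's algorithm — process edges by increasing weight (ties by edge label):
A–B (1): add — endpoints in different components.
C–G (1): add — endpoints in different components.
A–C (2): add — endpoints in different components.
D–H (3): add — endpoints in different components.
B–C (7): skip — B and C already connected.
A–F (8): add — endpoints in different components.
E–G (8): add — endpoints in different components.
D–G (9): add — endpoints in different components.
The 6th edge added is E–G.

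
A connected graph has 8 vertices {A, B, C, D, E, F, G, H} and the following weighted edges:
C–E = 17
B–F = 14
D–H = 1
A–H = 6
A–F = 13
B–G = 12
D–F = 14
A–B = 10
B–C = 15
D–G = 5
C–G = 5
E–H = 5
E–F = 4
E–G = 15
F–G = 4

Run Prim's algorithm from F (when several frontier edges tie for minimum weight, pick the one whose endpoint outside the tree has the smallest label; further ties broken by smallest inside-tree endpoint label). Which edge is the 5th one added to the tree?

D-H

Prim, starting at F.
Step 1: cheapest edge leaving the tree is E–F (4); add E.
Step 2: cheapest edge leaving the tree is F–G (4); add G.
Step 3: cheapest edge leaving the tree is C–G (5); add C.
Step 4: cheapest edge leaving the tree is D–G (5); add D.
Step 5: cheapest edge leaving the tree is D–H (1); add H.
Step 6: cheapest edge leaving the tree is A–H (6); add A.
Step 7: cheapest edge leaving the tree is A–B (10); add B.
The 5th edge added is D–H.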